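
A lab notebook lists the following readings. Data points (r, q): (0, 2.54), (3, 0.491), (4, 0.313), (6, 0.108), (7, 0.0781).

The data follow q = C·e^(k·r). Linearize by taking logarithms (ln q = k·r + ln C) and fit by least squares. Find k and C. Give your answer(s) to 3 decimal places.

k = -0.504, C = 2.393

Let Y = ln q. Fitting Y = k·r + ln C by least squares:
Σr = 20.0000, Σ(r)² = 110.0000, Σln q = -5.7161, Σr·ln q = -37.9822.
Equations: 110.0000·k + 20.0000·ln C = -37.9822;  20.0000·k + 5·ln C = -5.7161.
Δ = 110.0000·5 − (20.0000)² = 150.0000; k = (-37.9822·5 − 20.0000·-5.7161)/150.0000 = -0.50393, ln C = (110.0000·-5.7161 − 20.0000·-37.9822)/150.0000 = 0.87250, so C = exp(0.87250) = 2.39289.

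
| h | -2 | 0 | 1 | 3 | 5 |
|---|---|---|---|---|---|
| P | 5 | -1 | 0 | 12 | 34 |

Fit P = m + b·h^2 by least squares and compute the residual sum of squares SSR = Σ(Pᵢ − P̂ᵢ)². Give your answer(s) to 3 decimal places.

Compute the Gram sums: Σ1 = 5, Σh^2 = 39, Σh^2·h^2 = 723.
Right-hand side: ΣP = 50, Σh^2·P = 978.
XᵀX·[m, b]ᵀ = XᵀP becomes [[5, 39]; [39, 723]]·[m, b]ᵀ = [50, 978]ᵀ.
det = 5·723 − 39² = 2094.
m = (50·723 − 39·978)/2094 = -332/349; b = (5·978 − 39·50)/2094 = 490/349.
Residuals: 117/349, -17/349, -158/349, 110/349, -52/349; SSR = 154/349.

SSR = 0.441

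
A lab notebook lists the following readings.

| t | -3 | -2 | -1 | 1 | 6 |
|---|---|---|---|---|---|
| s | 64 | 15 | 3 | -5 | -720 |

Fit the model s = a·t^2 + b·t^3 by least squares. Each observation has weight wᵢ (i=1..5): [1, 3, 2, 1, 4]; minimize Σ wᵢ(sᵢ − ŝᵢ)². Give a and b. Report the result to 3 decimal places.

Normal-equation sums: Σwᵢ·t^2·t^2 = 5316, Σwᵢ·t^2·t^3 = 30764, Σwᵢ·t^3·t^3 = 187548.
Right-hand side: Σwᵢ·t^2·s = -102923, Σwᵢ·t^3·s = -624179.
AᵀWA·[a, b]ᵀ = AᵀWs becomes [[5316, 30764]; [30764, 187548]]·[a, b]ᵀ = [-102923, -624179]ᵀ.
Eliminating b: 187548·(row 1) − 30764·(row 2) gives 50581472·a = 187548·(-102923) − 30764·(-624179) = -100760048, so a = -6297503/3161342.
Then b = ((-624179) − 30764·(-6297503/3161342))/187548 = -18976549/6322684.

a = -1.992, b = -3.001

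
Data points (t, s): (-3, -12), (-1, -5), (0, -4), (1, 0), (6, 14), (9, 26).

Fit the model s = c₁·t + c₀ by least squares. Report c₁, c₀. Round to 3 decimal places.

Entries of AᵀA: Σt·t = 128, Σt = 12, Σ1 = 6.
Right-hand side: Σt·s = 359, Σs = 19.
Eliminating c₀: 6·(row 1) − 12·(row 2) gives 624·c₁ = 6·359 − 12·19 = 1926, so c₁ = 321/104.
Then c₀ = (19 − 12·(321/104))/6 = -469/156.

c₁ = 3.087, c₀ = -3.006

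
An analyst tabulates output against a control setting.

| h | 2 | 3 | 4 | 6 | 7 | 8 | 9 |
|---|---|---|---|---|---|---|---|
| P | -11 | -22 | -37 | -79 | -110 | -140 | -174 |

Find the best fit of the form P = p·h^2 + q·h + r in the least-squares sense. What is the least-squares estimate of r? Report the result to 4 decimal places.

r = 0.3782

From the data, Σh^2·h^2 = 14707, Σh^2·h = 1899, Σh^2 = 259, Σh·h = 259, Σh = 39, Σ1 = 7.
Right-hand side: Σh^2·P = -32122, Σh·P = -4166, ΣP = -573.
AᵀA·[p, q, r]ᵀ = AᵀP becomes [[14707, 1899, 259]; [1899, 259, 39]; [259, 39, 7]]·[p, q, r]ᵀ = [-32122, -4166, -573]ᵀ.
Inverting the 3×3 Gram matrix, [p, q, r]ᵀ = [-20323/10164, -717/484, 961/2541]ᵀ.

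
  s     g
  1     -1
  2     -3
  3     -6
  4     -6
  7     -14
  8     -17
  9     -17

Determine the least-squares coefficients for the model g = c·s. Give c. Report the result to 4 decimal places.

c = -1.9464

Forming AᵀA = [[224]] and Aᵀg = [-436]ᵀ gives AᵀA·[c]ᵀ = Aᵀg.
c = (-436)/224 = -1.94643.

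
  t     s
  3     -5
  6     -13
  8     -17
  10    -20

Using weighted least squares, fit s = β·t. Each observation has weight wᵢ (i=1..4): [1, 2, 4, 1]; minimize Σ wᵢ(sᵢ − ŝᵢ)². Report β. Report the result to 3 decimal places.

β = -2.094

Compute the Gram sums: Σwᵢ·t·t = 437.
Moment sums: Σwᵢ·t·s = -915.
β = (-915)/437 = -2.09382.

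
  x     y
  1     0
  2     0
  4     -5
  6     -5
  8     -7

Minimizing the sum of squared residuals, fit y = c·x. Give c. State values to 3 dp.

Forming MᵀM = [[121]] and Mᵀy = [-106]ᵀ gives MᵀM·[c]ᵀ = Mᵀy.
c = (-106)/121 = -0.876033.

c = -0.876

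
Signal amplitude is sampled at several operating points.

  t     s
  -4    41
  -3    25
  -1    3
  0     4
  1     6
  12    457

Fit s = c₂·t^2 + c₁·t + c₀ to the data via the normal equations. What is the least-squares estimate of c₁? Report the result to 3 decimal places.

c₁ = 2.000

With design matrix M, MᵀM = [[21075, 1637, 171]; [1637, 171, 5]; [171, 5, 6]] and Mᵀs = [66698, 5248, 536]ᵀ.
Inverting the 3×3 Gram matrix, [c₂, c₁, c₀]ᵀ = [28639/9580, 134089/67060, 41368/16765]ᵀ.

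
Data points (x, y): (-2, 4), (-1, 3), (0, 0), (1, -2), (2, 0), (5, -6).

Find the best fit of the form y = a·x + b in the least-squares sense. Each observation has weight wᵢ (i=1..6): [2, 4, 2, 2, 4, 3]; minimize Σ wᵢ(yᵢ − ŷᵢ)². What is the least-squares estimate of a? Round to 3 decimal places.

MᵀWM·[a, b]ᵀ = MᵀWy reads: 105·a + 17·b = -122;  17·a + 17·b = -2.
det = 105·17 − 17² = 1496.
a = ((-122)·17 − 17·(-2))/1496 = -15/11; b = (105·(-2) − 17·(-122))/1496 = 233/187.

a = -1.364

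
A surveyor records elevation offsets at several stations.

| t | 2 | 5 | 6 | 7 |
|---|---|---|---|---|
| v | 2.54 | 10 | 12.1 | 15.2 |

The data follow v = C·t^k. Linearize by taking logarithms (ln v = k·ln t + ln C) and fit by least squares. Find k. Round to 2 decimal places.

k = 1.43

Let Y = ln v. Fitting Y = k·ln t + ln C by least squares:
XᵀX = [[10.0677, 6.0403]; [6.0403, 4]], rhs = [14.1146, 8.4493]ᵀ  (here Σln t = 6.0403, Σ(ln t)² = 10.0677, Σln v = 8.4493, Σln t·ln v = 14.1146).
Δ = 10.0677·4 − (6.0403)² = 3.7862; k = (14.1146·4 − 6.0403·8.4493)/3.7862 = 1.43228, ln C = (10.0677·8.4493 − 6.0403·14.1146)/3.7862 = -0.05052.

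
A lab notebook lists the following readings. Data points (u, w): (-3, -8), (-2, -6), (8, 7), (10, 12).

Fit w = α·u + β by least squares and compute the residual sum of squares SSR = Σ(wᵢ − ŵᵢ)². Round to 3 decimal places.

SSR = 2.386

From the data, Σu·u = 177, Σu = 13, Σ1 = 4.
Right-hand side: Σu·w = 212, Σw = 5.
Eliminating β: 4·(row 1) − 13·(row 2) gives 539·α = 4·212 − 13·5 = 783, so α = 783/539.
Then β = (5 − 13·(783/539))/4 = -1871/539.
Residuals: -92/539, 29/77, -620/539, 509/539; SSR = 1286/539.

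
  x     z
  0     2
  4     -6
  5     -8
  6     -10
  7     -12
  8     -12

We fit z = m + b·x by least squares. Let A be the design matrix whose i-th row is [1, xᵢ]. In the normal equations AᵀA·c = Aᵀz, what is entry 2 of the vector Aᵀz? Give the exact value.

-304

Entry 2 ↔ basis x, so (Aᵀz)_{2} = Σᵢ (x)·zᵢ = (0)·(2) + (4)·(-6) + (5)·(-8) + (6)·(-10) + (7)·(-12) + (8)·(-12) = -304.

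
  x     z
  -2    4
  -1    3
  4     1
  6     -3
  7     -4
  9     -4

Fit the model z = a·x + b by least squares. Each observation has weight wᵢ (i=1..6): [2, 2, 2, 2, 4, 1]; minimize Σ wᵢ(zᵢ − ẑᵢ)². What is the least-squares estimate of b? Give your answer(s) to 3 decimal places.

b = 2.493

The normal equations are: 391·a + 51·b = -198;  51·a + 13·b = -10.
(Σwᵢ·x·x = 391, Σwᵢ·x = 51, Σwᵢ·1 = 13, Σwᵢ·x·z = -198, Σwᵢ·z = -10.)
Determinant 391·13 − 51² = 2482.
a = ((-198)·13 − 51·(-10))/2482 = -1032/1241; b = (391·(-10) − 51·(-198))/2482 = 182/73.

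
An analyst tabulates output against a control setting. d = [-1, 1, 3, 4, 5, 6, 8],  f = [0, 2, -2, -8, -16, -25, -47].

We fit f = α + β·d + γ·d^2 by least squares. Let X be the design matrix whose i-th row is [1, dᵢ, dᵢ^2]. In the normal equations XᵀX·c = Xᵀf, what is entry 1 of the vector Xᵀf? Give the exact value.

Entry 1 ↔ basis 1, so (Xᵀf)_{1} = Σᵢ fᵢ = (1)·(0) + (1)·(2) + (1)·(-2) + (1)·(-8) + (1)·(-16) + (1)·(-25) + (1)·(-47) = -96.

-96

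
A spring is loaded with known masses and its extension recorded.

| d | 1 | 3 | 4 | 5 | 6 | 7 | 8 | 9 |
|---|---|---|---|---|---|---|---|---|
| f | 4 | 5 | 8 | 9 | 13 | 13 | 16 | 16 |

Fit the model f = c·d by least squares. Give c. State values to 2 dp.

c = 1.91

Entries of AᵀA: Σd·d = 281.
Right-hand side: Σd·f = 537.
Hence c = 537 / 281 ≈ 1.91103.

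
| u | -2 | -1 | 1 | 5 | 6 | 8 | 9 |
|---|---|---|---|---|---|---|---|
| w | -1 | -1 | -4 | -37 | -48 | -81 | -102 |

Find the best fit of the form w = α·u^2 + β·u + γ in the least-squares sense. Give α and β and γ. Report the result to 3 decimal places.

XᵀX·[α, β, γ]ᵀ = Xᵀw reads: 12596·α + 1574·β + 212·γ = -16108;  1574·α + 212·β + 26·γ = -2040;  212·α + 26·β + 7·γ = -274.
Solving the 3×3 system (Gaussian elimination) gives α = -170386/164721, β = -297770/164721, γ = -60462/54907.

α = -1.034, β = -1.808, γ = -1.101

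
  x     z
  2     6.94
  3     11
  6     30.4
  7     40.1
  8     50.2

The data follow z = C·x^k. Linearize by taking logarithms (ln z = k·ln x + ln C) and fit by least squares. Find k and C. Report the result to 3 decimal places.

Let Y = ln z. Fitting Y = k·ln x + ln C by least squares:
Σln x = 7.6089, Σ(ln x)² = 13.0084, Σln z = 15.3570, Σln x·ln z = 25.4213.
Normal system: [[13.0084, 7.6089]; [7.6089, 5]]·[k, ln C]ᵀ = [25.4213, 15.3570]ᵀ.
Slope k = (n·Σln x·ln z − Σln x·Σln z)/(n·Σ(ln x)² − (Σln x)²) = (5·25.4213 − 7.6089·15.3570)/7.1473 = 1.43503; ln C = (Σln z − k·Σln x)/n = 0.88761, so C = exp(0.88761) = 2.42931.

k = 1.435, C = 2.429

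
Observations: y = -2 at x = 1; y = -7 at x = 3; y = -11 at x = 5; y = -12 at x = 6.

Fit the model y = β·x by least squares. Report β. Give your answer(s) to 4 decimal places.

β = -2.1127

The normal system MᵀM·[β]ᵀ = Mᵀy is [[71]]·[β]ᵀ = [-150]ᵀ.
β = (-150)/71 = -2.11268.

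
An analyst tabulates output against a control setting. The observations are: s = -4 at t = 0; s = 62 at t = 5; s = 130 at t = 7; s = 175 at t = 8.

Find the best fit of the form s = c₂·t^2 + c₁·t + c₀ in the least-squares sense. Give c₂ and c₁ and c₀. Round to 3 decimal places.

c₂ = 3.065, c₁ = -2.204, c₀ = -3.961

Forming XᵀX = [[7122, 980, 138]; [980, 138, 20]; [138, 20, 4]] and Xᵀs = [19120, 2620, 363]ᵀ gives XᵀX·[c₂, c₁, c₀]ᵀ = Xᵀs.
Solving the 3×3 system (Gaussian elimination) gives c₂ = 17217/5618, c₁ = -6190/2809, c₀ = -22253/5618.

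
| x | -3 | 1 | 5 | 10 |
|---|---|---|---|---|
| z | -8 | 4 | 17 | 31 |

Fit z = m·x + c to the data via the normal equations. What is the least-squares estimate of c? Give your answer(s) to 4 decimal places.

c = 1.1887

Compute the Gram sums: Σx·x = 135, Σx = 13, Σ1 = 4.
For Aᵀz: Σx·z = 423, Σz = 44.
So AᵀA·[m, c]ᵀ = Aᵀz: [[135, 13]; [13, 4]]·[m, c]ᵀ = [423, 44]ᵀ.
det = 135·4 − 13² = 371.
m = (423·4 − 13·44)/371 = 160/53; c = (135·44 − 13·423)/371 = 63/53.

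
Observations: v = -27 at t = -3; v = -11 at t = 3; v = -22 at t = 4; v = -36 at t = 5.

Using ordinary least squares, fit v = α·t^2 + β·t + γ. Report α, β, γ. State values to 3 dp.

Sums needed: Σt^2·t^2 = 1043, Σt^2·t = 189, Σt^2 = 59, Σt·t = 59, Σt = 9, Σ1 = 4.
Moment sums: Σt^2·v = -1594, Σt·v = -220, Σv = -96.
So AᵀA·[α, β, γ]ᵀ = Aᵀv: [[1043, 189, 59]; [189, 59, 9]; [59, 9, 4]]·[α, β, γ]ᵀ = [-1594, -220, -96]ᵀ.
Solving the 3×3 system (Gaussian elimination) gives α = -2669/1412, β = 18643/7060, γ = -3637/1765.

α = -1.890, β = 2.641, γ = -2.061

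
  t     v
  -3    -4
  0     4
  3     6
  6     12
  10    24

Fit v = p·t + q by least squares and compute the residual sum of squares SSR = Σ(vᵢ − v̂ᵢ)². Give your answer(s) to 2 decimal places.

SSR = 15.96

XᵀX·[p, q]ᵀ = Xᵀv reads: 154·p + 16·q = 342;  16·p + 5·q = 42.
Eliminating q: 5·(row 1) − 16·(row 2) gives 514·p = 5·342 − 16·42 = 1038, so p = 519/257.
Then q = (42 − 16·(519/257))/5 = 498/257.
Residuals: 31/257, 530/257, -513/257, -528/257, 480/257; SSR = 4102/257.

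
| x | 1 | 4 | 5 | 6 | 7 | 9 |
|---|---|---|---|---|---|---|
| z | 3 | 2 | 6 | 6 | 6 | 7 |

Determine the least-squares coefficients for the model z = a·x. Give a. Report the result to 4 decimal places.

Compute the Gram sums: Σx·x = 208.
Right-hand side: Σx·z = 182.
Normal equations: [[208]]·[a]ᵀ = [182]ᵀ.
a = 182/208 = 0.875.

a = 0.8750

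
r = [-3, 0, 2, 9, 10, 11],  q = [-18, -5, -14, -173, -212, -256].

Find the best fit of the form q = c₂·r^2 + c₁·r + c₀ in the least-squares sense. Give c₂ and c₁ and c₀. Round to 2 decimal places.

c₂ = -1.97, c₁ = -1.10, c₀ = -4.04

The normal equations are: 31299·c₂ + 3041·c₁ + 315·c₀ = -66407;  3041·c₂ + 315·c₁ + 29·c₀ = -6467;  315·c₂ + 29·c₁ + 6·c₀ = -678.
Solving the 3×3 system (Gaussian elimination) gives c₂ = -1628849/824880, c₁ = -301163/274960, c₀ = -832501/206220.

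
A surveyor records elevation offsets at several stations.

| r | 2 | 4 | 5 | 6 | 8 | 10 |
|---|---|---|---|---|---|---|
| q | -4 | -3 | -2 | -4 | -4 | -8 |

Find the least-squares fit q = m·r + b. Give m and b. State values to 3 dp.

m = -0.494, b = -1.286

With design matrix M, MᵀM = [[245, 35]; [35, 6]] and Mᵀq = [-166, -25]ᵀ.
Eliminating b: 6·(row 1) − 35·(row 2) gives 245·m = 6·(-166) − 35·(-25) = -121, so m = -121/245.
Then b = ((-25) − 35·(-121/245))/6 = -9/7.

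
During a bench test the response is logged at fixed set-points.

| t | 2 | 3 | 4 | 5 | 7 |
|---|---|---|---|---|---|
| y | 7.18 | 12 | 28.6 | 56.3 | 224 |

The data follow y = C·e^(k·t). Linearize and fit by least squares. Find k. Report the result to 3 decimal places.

k = 0.702

Linearized form: ln y = k·t + ln C. From the 5 transformed points,
XᵀX = [[103.0000, 21.0000]; [21.0000, 5]], rhs = [82.8459, 17.2520]ᵀ  (here Σt = 21.0000, Σ(t)² = 103.0000, Σln y = 17.2520, Σt·ln y = 82.8459).
Slope k = (n·Σt·ln y − Σt·Σln y)/(n·Σ(t)² − (Σt)²) = (5·82.8459 − 21.0000·17.2520)/74.0000 = 0.70187; ln C = (Σln y − k·Σt)/n = 0.50252.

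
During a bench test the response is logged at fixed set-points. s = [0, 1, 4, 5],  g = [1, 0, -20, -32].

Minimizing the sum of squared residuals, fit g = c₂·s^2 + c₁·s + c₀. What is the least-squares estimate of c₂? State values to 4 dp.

c₂ = -1.3750

The normal equations are: 882·c₂ + 190·c₁ + 42·c₀ = -1120;  190·c₂ + 42·c₁ + 10·c₀ = -240;  42·c₂ + 10·c₁ + 4·c₀ = -51.
Row-reducing yields c₂ = -11/8, c₁ = 35/136, c₀ = 71/68.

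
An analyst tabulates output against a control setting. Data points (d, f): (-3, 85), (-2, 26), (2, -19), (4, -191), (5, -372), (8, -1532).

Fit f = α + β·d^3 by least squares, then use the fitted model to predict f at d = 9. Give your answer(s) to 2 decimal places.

f̂ = -2183.03

Sums needed: Σ1 = 6, Σd^3 = 674, Σd^3·d^3 = 282722.
And Σf = -2003, Σd^3·f = -845763.
Normal equations: [[6, 674]; [674, 282722]]·[α, β]ᵀ = [-2003, -845763]ᵀ.
Δ = 6·282722 − 674² = 1242056.
α = ((-2003)·282722 − 674·(-845763))/1242056 = 469012/155257; β = (6·(-845763) − 674·(-2003))/1242056 = -931139/310514.
At d = 9: f̂ = (469012/155257)·(1) + (-931139/310514)·(729) = -677862307/310514.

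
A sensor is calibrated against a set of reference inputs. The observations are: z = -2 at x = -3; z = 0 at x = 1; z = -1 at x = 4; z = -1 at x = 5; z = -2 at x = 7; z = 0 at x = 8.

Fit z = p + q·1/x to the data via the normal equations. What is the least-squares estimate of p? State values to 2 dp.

AᵀA·[p, q]ᵀ = Aᵀz reads: 6·p + (1163/840)·q = -6;  (1163/840)·p + (881749/705600)·q = -29/420.
(Σ1 = 6, Σ1/x = 1163/840, Σ1/x·1/x = 881749/705600, Σz = -6, Σ1/x·z = -29/420.)
Δ = 6·(881749/705600) − (1163/840)² = 157517/28224.
p = ((-6)·(881749/705600) − (1163/840)·(-29/420))/(157517/28224) = -1044608/787585; q = (6·(-29/420) − (1163/840)·(-6))/(157517/28224) = 222768/157517.

p = -1.33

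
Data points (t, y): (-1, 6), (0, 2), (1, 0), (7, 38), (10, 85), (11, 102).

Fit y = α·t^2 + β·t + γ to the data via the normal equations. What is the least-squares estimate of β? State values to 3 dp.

β = -2.078

Setting ∂/∂α … = 0 gives: 27044·α + 2674·β + 272·γ = 22710;  2674·α + 272·β + 28·γ = 2232;  272·α + 28·β + 6·γ = 233.
Solving the 3×3 system (Gaussian elimination) gives α = 27237/26599, β = -55273/26599, γ = 112249/53198.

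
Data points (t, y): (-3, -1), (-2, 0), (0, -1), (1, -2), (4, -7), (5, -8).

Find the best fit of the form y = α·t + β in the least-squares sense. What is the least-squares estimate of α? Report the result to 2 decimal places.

α = -1.01

With design matrix X, XᵀX = [[55, 5]; [5, 6]] and Xᵀy = [-67, -19]ᵀ.
det = 55·6 − 5² = 305.
α = ((-67)·6 − 5·(-19))/305 = -307/305; β = (55·(-19) − 5·(-67))/305 = -142/61.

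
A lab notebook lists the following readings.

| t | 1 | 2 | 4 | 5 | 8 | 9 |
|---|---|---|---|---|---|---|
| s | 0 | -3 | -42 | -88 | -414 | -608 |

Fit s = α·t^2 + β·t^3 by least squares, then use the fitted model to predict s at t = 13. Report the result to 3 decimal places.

ŝ = -1935.883

Compute the Gram sums: Σt^2·t^2 = 11555, Σt^2·t^3 = 95999, Σt^3·t^3 = 813371.
Right-hand side: Σt^2·s = -78628, Σt^3·s = -668912.
So AᵀA·[α, β]ᵀ = Aᵀs: [[11555, 95999]; [95999, 813371]]·[α, β]ᵀ = [-78628, -668912]ᵀ.
det = 11555·813371 − 95999² = 182693904.
α = ((-78628)·813371 − 95999·(-668912))/182693904 = 65287025/45673476; β = (11555·(-668912) − 95999·(-78628))/182693904 = -45267197/45673476.
At t = 13: ŝ = (65287025/45673476)·(169) + (-45267197/45673476)·(2197) = -7368210382/3806123.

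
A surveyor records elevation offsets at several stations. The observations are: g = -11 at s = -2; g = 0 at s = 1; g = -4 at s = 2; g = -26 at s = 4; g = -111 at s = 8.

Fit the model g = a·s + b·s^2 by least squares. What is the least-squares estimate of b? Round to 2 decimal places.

b = -1.92

The normal system XᵀX·[a, b]ᵀ = Xᵀg is [[89, 577]; [577, 4385]]·[a, b]ᵀ = [-978, -7580]ᵀ.
Eliminating b: 4385·(row 1) − 577·(row 2) gives 57336·a = 4385·(-978) − 577·(-7580) = 85130, so a = 42565/28668.
Then b = ((-7580) − 577·(42565/28668))/4385 = -55157/28668.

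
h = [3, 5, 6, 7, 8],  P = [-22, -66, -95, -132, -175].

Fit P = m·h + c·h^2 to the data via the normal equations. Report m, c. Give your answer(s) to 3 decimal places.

m = 1.494, c = -2.914

The normal system XᵀX·[m, c]ᵀ = XᵀP is [[183, 1223]; [1223, 8499]]·[m, c]ᵀ = [-3290, -22936]ᵀ.
Δ = 183·8499 − 1223² = 59588.
m = ((-3290)·8499 − 1223·(-22936))/59588 = 44509/29794; c = (183·(-22936) − 1223·(-3290))/59588 = -86809/29794.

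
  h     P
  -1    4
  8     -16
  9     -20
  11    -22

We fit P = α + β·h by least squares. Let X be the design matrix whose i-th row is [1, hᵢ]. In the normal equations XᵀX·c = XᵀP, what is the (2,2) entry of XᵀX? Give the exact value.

267

Row 2 ↔ basis h, column 2 ↔ basis h, so (XᵀX)_{2,2} = Σᵢ (h)·(h) = (-1)·(-1) + (8)·(8) + (9)·(9) + (11)·(11) = 267.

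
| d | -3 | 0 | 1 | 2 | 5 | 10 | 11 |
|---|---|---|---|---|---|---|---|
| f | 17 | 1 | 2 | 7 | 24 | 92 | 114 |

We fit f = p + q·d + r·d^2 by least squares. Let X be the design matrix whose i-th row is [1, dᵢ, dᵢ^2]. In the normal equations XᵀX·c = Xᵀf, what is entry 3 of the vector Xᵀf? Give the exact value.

23777

Entry 3 ↔ basis d^2, so (Xᵀf)_{3} = Σᵢ (d^2)·fᵢ = (9)·(17) + (0)·(1) + (1)·(2) + (4)·(7) + (25)·(24) + (100)·(92) + (121)·(114) = 23777.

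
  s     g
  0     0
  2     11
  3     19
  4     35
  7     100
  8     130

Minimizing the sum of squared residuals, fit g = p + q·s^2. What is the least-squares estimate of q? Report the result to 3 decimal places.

q = 2.010

With design matrix A, AᵀA = [[6, 142]; [142, 6850]] and Aᵀg = [295, 13995]ᵀ.
det = 6·6850 − 142² = 20936.
p = (295·6850 − 142·13995)/20936 = 8365/5234; q = (6·13995 − 142·295)/20936 = 5260/2617.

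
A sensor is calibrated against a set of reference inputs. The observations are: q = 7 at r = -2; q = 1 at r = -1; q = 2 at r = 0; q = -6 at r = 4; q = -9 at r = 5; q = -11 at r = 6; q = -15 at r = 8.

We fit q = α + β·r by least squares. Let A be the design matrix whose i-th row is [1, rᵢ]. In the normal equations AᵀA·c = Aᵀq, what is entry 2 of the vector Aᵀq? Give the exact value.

-270

Entry 2 ↔ basis r, so (Aᵀq)_{2} = Σᵢ (r)·qᵢ = (-2)·(7) + (-1)·(1) + (0)·(2) + (4)·(-6) + (5)·(-9) + (6)·(-11) + (8)·(-15) = -270.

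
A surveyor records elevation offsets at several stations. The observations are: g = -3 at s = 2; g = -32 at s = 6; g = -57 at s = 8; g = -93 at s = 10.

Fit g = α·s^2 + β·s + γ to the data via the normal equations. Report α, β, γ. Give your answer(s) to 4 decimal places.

α = -1.0341, β = 1.2136, γ = -1.4000

Normal-equation sums: Σs^2·s^2 = 15408, Σs^2·s = 1736, Σs^2 = 204, Σs·s = 204, Σs = 26, Σ1 = 4.
Right-hand side: Σs^2·g = -14112, Σs·g = -1584, Σg = -185.
Normal equations: [[15408, 1736, 204]; [1736, 204, 26]; [204, 26, 4]]·[α, β, γ]ᵀ = [-14112, -1584, -185]ᵀ.
Row-reducing yields α = -91/88, β = 267/220, γ = -7/5.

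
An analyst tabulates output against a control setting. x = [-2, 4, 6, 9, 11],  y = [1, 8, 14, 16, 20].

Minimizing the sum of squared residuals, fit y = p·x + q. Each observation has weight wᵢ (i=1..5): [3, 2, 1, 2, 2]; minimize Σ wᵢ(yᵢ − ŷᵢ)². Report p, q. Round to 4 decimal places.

MᵀWM·[p, q]ᵀ = MᵀWy reads: 484·p + 48·q = 870;  48·p + 10·q = 105.
Determinant 484·10 − 48² = 2536.
p = (870·10 − 48·105)/2536 = 915/634; q = (484·105 − 48·870)/2536 = 2265/634.

p = 1.4432, q = 3.5726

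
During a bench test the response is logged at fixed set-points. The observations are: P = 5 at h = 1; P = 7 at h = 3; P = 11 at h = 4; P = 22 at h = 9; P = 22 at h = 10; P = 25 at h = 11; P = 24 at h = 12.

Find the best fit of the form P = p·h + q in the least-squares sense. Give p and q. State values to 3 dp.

p = 1.937, q = 2.739

Setting ∂/∂p … = 0 gives: 472·p + 50·q = 1051;  50·p + 7·q = 116.
(Σh·h = 472, Σh = 50, Σ1 = 7, Σh·P = 1051, ΣP = 116.)
Eliminating q: 7·(row 1) − 50·(row 2) gives 804·p = 7·1051 − 50·116 = 1557, so p = 519/268.
Then q = (116 − 50·(519/268))/7 = 367/134.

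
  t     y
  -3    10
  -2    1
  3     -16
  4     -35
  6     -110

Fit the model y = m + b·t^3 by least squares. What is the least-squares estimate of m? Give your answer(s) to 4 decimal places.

m = -3.0738

Normal-equation sums: Σ1 = 5, Σt^3 = 272, Σt^3·t^3 = 52274.
For Xᵀy: Σy = -150, Σt^3·y = -26710.
So XᵀX·[m, b]ᵀ = Xᵀy: [[5, 272]; [272, 52274]]·[m, b]ᵀ = [-150, -26710]ᵀ.
Δ = 5·52274 − 272² = 187386.
m = ((-150)·52274 − 272·(-26710))/187386 = -287990/93693; b = (5·(-26710) − 272·(-150))/187386 = -46375/93693.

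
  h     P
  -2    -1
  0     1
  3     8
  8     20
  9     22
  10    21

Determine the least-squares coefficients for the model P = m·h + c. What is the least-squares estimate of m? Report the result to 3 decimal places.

m = 2.063

The normal equations are: 258·m + 28·c = 594;  28·m + 6·c = 71.
(Σh·h = 258, Σh = 28, Σ1 = 6, Σh·P = 594, ΣP = 71.)
Eliminating c: 6·(row 1) − 28·(row 2) gives 764·m = 6·594 − 28·71 = 1576, so m = 394/191.
Then c = (71 − 28·(394/191))/6 = 843/382.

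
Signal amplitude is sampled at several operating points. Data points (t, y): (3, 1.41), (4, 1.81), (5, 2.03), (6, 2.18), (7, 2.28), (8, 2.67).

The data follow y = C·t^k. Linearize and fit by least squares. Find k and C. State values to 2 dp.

Linearized form: ln y = k·ln t + ln C. From the 6 transformed points,
Σln t = 9.9115, Σ(ln t)² = 17.0401, Σln y = 4.2305, Σln t·ln y = 7.3818.
Equations: 17.0401·k + 9.9115·ln C = 7.3818;  9.9115·k + 6·ln C = 4.2305.
Δ = 17.0401·6 − (9.9115)² = 4.0036; k = (7.3818·6 − 9.9115·4.2305)/4.0036 = 0.58955, ln C = (17.0401·4.2305 − 9.9115·7.3818)/4.0036 = -0.26880, so C = exp(-0.26880) = 0.76430.

k = 0.59, C = 0.76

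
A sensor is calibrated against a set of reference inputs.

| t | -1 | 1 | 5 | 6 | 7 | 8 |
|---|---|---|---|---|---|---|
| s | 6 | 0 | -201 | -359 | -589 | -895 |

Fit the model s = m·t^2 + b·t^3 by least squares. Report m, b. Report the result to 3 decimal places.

m = 1.950, b = -1.993

Entries of MᵀM: Σt^2·t^2 = 8420, Σt^2·t^3 = 60476, Σt^3·t^3 = 442076.
And Σt^2·s = -104084, Σt^3·s = -762942.
Δ = 8420·442076 − 60476² = 64933344.
m = ((-104084)·442076 − 60476·(-762942))/64933344 = 15830251/8116668; b = (8420·(-762942) − 60476·(-104084))/64933344 = -16173457/8116668.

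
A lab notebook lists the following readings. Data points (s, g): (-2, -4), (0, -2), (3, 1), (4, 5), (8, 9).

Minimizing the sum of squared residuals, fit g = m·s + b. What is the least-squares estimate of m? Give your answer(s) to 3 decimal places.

Normal-equation sums: Σs·s = 93, Σs = 13, Σ1 = 5.
Moment sums: Σs·g = 103, Σg = 9.
MᵀM·[m, b]ᵀ = Mᵀg becomes [[93, 13]; [13, 5]]·[m, b]ᵀ = [103, 9]ᵀ.
Eliminating b: 5·(row 1) − 13·(row 2) gives 296·m = 5·103 − 13·9 = 398, so m = 199/148.
Then b = (9 − 13·(199/148))/5 = -251/148.

m = 1.345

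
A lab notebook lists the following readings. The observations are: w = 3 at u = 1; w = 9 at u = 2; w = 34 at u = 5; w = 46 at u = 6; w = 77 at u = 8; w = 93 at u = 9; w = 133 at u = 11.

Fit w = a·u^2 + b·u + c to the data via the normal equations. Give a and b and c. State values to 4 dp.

Normal-equation sums: Σu^2·u^2 = 27236, Σu^2·u = 2922, Σu^2 = 332, Σu·u = 332, Σu = 42, Σ1 = 7.
For Xᵀw: Σu^2·w = 31099, Σu·w = 3383, Σw = 395.
XᵀX·[a, b, c]ᵀ = Xᵀw becomes [[27236, 2922, 332]; [2922, 332, 42]; [332, 42, 7]]·[a, b, c]ᵀ = [31099, 3383, 395]ᵀ.
Solving the 3×3 system (Gaussian elimination) gives a = 32961/37994, b = 489637/189970, c = -17276/94985.

a = 0.8675, b = 2.5774, c = -0.1819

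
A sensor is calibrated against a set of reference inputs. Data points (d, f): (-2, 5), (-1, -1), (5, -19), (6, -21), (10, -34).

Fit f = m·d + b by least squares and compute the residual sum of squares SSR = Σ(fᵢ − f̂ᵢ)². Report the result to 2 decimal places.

Compute the Gram sums: Σd·d = 166, Σd = 18, Σ1 = 5.
Moment sums: Σd·f = -570, Σf = -70.
Normal equations: [[166, 18]; [18, 5]]·[m, b]ᵀ = [-570, -70]ᵀ.
Determinant 166·5 − 18² = 506.
m = ((-570)·5 − 18·(-70))/506 = -795/253; b = (166·(-70) − 18·(-570))/506 = -680/253.
Residuals: 355/253, -16/11, -152/253, 137/253, 28/253; SSR = 1202/253.

SSR = 4.75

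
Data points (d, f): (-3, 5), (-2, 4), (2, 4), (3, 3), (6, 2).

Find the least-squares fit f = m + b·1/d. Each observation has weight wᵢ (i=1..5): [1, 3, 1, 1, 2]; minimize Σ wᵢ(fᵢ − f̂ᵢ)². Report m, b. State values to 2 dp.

m = 3.39, b = -1.36

Sums needed: Σwᵢ·1 = 8, Σwᵢ·1/d = -2/3, Σwᵢ·1/d·1/d = 23/18.
For MᵀWf: Σwᵢ·f = 28, Σwᵢ·1/d·f = -4.
det = 8·(23/18) − (-2/3)² = 88/9.
m = (28·(23/18) − (-2/3)·(-4))/(88/9) = 149/44; b = (8·(-4) − (-2/3)·28)/(88/9) = -15/11.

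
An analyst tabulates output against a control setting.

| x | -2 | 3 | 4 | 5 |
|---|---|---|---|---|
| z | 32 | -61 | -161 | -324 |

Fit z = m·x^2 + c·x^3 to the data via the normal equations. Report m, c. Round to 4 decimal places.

Normal-equation sums: Σx^2·x^2 = 978, Σx^2·x^3 = 4360, Σx^3·x^3 = 20514.
And Σx^2·z = -11097, Σx^3·z = -52707.
So AᵀA·[m, c]ᵀ = Aᵀz: [[978, 4360]; [4360, 20514]]·[m, c]ᵀ = [-11097, -52707]ᵀ.
Eliminating c: 20514·(row 1) − 4360·(row 2) gives 1053092·m = 20514·(-11097) − 4360·(-52707) = 2158662, so m = 1079331/526546.
Then c = ((-52707) − 4360·(1079331/526546))/20514 = -1582263/526546.

m = 2.0498, c = -3.0050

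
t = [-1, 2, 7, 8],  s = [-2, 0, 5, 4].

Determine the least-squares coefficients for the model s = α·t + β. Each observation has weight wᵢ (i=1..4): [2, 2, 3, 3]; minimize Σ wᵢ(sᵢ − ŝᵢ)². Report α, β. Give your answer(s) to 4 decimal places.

α = 0.7564, β = -1.2553

The normal equations are: 349·α + 47·β = 205;  47·α + 10·β = 23.
(Σwᵢ·t·t = 349, Σwᵢ·t = 47, Σwᵢ·1 = 10, Σwᵢ·t·s = 205, Σwᵢ·s = 23.)
Δ = 349·10 − 47² = 1281.
α = (205·10 − 47·23)/1281 = 323/427; β = (349·23 − 47·205)/1281 = -536/427.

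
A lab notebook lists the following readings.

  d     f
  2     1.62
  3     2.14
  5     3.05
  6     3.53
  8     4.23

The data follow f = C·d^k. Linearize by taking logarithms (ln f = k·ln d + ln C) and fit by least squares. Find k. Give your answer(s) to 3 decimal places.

k = 0.698

Let Y = ln f. Fitting Y = k·ln d + ln C by least squares:
Σln d = 7.2724, Σ(ln d)² = 11.8122, Σln f = 5.0619, Σln d·ln f = 8.2239.
Equations: 11.8122·k + 7.2724·ln C = 8.2239;  7.2724·k + 5·ln C = 5.0619.
Solving (det = 6.1731): k = 0.69779, ln C = -0.00254.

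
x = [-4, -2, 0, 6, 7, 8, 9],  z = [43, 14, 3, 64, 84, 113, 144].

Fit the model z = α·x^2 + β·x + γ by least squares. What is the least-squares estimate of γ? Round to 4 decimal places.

γ = 3.2325

Sums needed: Σx^2·x^2 = 14626, Σx^2·x = 1728, Σx^2 = 250, Σx·x = 250, Σx = 24, Σ1 = 7.
And Σx^2·z = 26060, Σx·z = 2972, Σz = 465.
Normal equations: [[14626, 1728, 250]; [1728, 250, 24]; [250, 24, 7]]·[α, β, γ]ᵀ = [26060, 2972, 465]ᵀ.
Row-reducing yields α = 674777/345009, β = -223218/115003, γ = 159319/49287.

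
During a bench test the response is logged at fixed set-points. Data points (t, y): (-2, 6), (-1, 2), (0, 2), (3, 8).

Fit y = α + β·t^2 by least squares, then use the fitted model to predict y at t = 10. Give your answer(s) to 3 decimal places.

ŷ = 73.429

Sums needed: Σ1 = 4, Σt^2 = 14, Σt^2·t^2 = 98.
Right-hand side: Σy = 18, Σt^2·y = 98.
Normal equations: [[4, 14]; [14, 98]]·[α, β]ᵀ = [18, 98]ᵀ.
det = 4·98 − 14² = 196.
α = (18·98 − 14·98)/196 = 2; β = (4·98 − 14·18)/196 = 5/7.
At t = 10: ŷ = (2)·(1) + (5/7)·(100) = 514/7.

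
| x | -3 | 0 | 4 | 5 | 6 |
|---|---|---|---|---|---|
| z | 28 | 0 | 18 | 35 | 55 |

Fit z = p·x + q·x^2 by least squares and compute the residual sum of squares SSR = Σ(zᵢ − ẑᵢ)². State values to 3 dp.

Normal-equation sums: Σx·x = 86, Σx·x^2 = 378, Σx^2·x^2 = 2258.
Moment sums: Σx·z = 493, Σx^2·z = 3395.
det = 86·2258 − 378² = 51304.
p = (493·2258 − 378·3395)/51304 = -42529/12826; q = (86·3395 − 378·493)/51304 = 13202/6413.
Residuals: -115/242, 0, -10740/6413, 1455/12826, 5030/6413; SSR = 46925/12826.

SSR = 3.659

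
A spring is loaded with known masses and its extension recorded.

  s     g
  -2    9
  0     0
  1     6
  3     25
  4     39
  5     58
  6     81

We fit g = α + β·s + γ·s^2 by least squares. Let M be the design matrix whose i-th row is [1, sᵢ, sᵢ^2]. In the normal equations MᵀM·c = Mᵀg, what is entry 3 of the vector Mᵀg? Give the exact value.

5257

Entry 3 ↔ basis s^2, so (Mᵀg)_{3} = Σᵢ (s^2)·gᵢ = (4)·(9) + (0)·(0) + (1)·(6) + (9)·(25) + (16)·(39) + (25)·(58) + (36)·(81) = 5257.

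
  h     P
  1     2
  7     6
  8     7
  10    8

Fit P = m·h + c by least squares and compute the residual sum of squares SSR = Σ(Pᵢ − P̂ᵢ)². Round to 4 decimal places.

From the data, Σh·h = 214, Σh = 26, Σ1 = 4.
Moment sums: Σh·P = 180, ΣP = 23.
Eliminating c: 4·(row 1) − 26·(row 2) gives 180·m = 4·180 − 26·23 = 122, so m = 61/90.
Then c = (23 − 26·(61/90))/4 = 121/90.
Residuals: -1/45, -4/45, 7/30, -11/90; SSR = 7/90.

SSR = 0.0778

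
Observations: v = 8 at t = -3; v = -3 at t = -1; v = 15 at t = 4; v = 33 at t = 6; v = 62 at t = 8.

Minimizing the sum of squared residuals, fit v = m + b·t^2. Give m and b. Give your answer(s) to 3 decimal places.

m = -2.320, b = 1.005

From the data, Σ1 = 5, Σt^2 = 126, Σt^2·t^2 = 5730.
And Σv = 115, Σt^2·v = 5465.
AᵀA·[m, b]ᵀ = Aᵀv becomes [[5, 126]; [126, 5730]]·[m, b]ᵀ = [115, 5465]ᵀ.
det = 5·5730 − 126² = 12774.
m = (115·5730 − 126·5465)/12774 = -4940/2129; b = (5·5465 − 126·115)/12774 = 12835/12774.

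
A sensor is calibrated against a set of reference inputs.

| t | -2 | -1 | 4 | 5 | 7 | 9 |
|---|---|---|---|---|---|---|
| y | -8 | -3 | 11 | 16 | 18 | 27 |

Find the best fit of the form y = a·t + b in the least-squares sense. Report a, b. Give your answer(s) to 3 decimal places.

From the data, Σt·t = 176, Σt = 22, Σ1 = 6.
Right-hand side: Σt·y = 512, Σy = 61.
Eliminating b: 6·(row 1) − 22·(row 2) gives 572·a = 6·512 − 22·61 = 1730, so a = 865/286.
Then b = (61 − 22·(865/286))/6 = -12/13.

a = 3.024, b = -0.923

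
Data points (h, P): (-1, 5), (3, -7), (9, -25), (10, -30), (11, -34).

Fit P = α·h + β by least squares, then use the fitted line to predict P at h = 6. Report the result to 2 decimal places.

With design matrix A, AᵀA = [[312, 32]; [32, 5]] and AᵀP = [-925, -91]ᵀ.
Eliminating β: 5·(row 1) − 32·(row 2) gives 536·α = 5·(-925) − 32·(-91) = -1713, so α = -1713/536.
Then β = ((-91) − 32·(-1713/536))/5 = 151/67.
At h = 6: P̂ = (-1713/536)·(6) + (151/67)·(1) = -4535/268.

P̂ = -16.92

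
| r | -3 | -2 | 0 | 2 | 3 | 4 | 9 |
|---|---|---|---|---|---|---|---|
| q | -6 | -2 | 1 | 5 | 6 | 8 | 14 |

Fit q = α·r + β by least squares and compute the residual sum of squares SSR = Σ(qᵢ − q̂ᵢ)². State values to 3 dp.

Normal-equation sums: Σr·r = 123, Σr = 13, Σ1 = 7.
For Xᵀq: Σr·q = 208, Σq = 26.
Normal equations: [[123, 13]; [13, 7]]·[α, β]ᵀ = [208, 26]ᵀ.
Eliminating β: 7·(row 1) − 13·(row 2) gives 692·α = 7·208 − 13·26 = 1118, so α = 559/346.
Then β = (26 − 13·(559/346))/7 = 247/346.
Residuals: -323/173, 179/346, 99/346, 365/346, 76/173, 285/346, -217/173; SSR = 1279/173.

SSR = 7.393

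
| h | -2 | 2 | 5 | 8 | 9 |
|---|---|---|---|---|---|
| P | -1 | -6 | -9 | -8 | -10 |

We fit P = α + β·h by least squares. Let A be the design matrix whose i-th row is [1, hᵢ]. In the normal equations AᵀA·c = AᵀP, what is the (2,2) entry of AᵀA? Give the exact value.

178

Row 2 ↔ basis h, column 2 ↔ basis h, so (AᵀA)_{2,2} = Σᵢ (h)·(h) = (-2)·(-2) + (2)·(2) + (5)·(5) + (8)·(8) + (9)·(9) = 178.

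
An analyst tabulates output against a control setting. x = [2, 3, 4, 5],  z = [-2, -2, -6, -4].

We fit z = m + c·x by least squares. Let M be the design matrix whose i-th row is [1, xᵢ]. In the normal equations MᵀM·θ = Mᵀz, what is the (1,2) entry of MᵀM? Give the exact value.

14

Row 1 ↔ basis 1, column 2 ↔ basis x, so (MᵀM)_{1,2} = Σᵢ x = (1)·(2) + (1)·(3) + (1)·(4) + (1)·(5) = 14.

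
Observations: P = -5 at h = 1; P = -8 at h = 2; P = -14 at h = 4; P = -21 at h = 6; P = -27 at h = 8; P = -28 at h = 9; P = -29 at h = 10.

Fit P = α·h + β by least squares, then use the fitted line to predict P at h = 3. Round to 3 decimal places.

The normal system XᵀX·[α, β]ᵀ = XᵀP is [[302, 40]; [40, 7]]·[α, β]ᵀ = [-961, -132]ᵀ.
Eliminating β: 7·(row 1) − 40·(row 2) gives 514·α = 7·(-961) − 40·(-132) = -1447, so α = -1447/514.
Then β = ((-132) − 40·(-1447/514))/7 = -712/257.
At h = 3: P̂ = (-1447/514)·(3) + (-712/257)·(1) = -5765/514.

P̂ = -11.216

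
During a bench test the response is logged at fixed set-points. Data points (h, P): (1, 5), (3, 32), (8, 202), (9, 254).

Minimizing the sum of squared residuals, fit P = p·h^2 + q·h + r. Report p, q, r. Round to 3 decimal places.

p = 2.946, q = 1.645, r = 0.458

Normal-equation sums: Σh^2·h^2 = 10739, Σh^2·h = 1269, Σh^2 = 155, Σh·h = 155, Σh = 21, Σ1 = 4.
For MᵀP: Σh^2·P = 33795, Σh·P = 4003, ΣP = 493.
Row-reducing yields p = 26737/9076, q = 14933/9076, r = 1040/2269.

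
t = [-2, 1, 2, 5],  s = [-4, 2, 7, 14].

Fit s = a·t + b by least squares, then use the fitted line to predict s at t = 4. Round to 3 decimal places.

ŝ = 11.300

Compute the Gram sums: Σt·t = 34, Σt = 6, Σ1 = 4.
Right-hand side: Σt·s = 94, Σs = 19.
Normal equations: [[34, 6]; [6, 4]]·[a, b]ᵀ = [94, 19]ᵀ.
Determinant 34·4 − 6² = 100.
a = (94·4 − 6·19)/100 = 131/50; b = (34·19 − 6·94)/100 = 41/50.
At t = 4: ŝ = (131/50)·(4) + (41/50)·(1) = 113/10.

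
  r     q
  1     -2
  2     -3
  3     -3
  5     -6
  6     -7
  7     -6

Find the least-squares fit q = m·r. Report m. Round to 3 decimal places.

The normal equations are: 124·m = -131.
Hence m = -131 / 124 ≈ -1.05645.

m = -1.056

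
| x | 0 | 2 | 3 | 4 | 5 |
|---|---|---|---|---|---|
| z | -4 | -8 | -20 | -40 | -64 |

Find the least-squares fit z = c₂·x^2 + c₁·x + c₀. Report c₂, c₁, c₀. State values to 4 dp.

Entries of AᵀA: Σx^2·x^2 = 978, Σx^2·x = 224, Σx^2 = 54, Σx·x = 54, Σx = 14, Σ1 = 5.
For Aᵀz: Σx^2·z = -2452, Σx·z = -556, Σz = -136.
So AᵀA·[c₂, c₁, c₀]ᵀ = Aᵀz: [[978, 224, 54]; [224, 54, 14]; [54, 14, 5]]·[c₂, c₁, c₀]ᵀ = [-2452, -556, -136]ᵀ.
Row-reducing yields c₂ = -2246/679, c₁ = 430/97, c₀ = -2640/679.

c₂ = -3.3078, c₁ = 4.4330, c₀ = -3.8881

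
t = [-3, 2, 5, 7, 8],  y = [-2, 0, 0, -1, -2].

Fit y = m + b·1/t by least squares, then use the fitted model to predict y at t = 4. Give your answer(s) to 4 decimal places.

Setting ∂/∂m … = 0 gives: 5·m + (533/840)·b = -5;  (533/840)·m + (308449/705600)·b = 23/84.
Eliminating b: (308449/705600)·(row 1) − (533/840)·(row 2) gives (314539/176400)·m = (308449/705600)·(-5) − (533/840)·(23/84) = -110989/47040, so m = -1664835/1258156.
Then b = ((23/84) − (533/840)·(-1664835/1258156))/(308449/705600) = 801150/314539.
At t = 4: ŷ = (-1664835/1258156)·(1) + (801150/314539)·(1/4) = -863685/1258156.

ŷ = -0.6865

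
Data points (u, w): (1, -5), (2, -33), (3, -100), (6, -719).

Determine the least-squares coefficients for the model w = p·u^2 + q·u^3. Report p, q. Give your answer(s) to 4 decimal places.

p = -2.2793, q = -2.9488

The normal system AᵀA·[p, q]ᵀ = Aᵀw is [[1394, 8052]; [8052, 47450]]·[p, q]ᵀ = [-26921, -158273]ᵀ.
Eliminating q: 47450·(row 1) − 8052·(row 2) gives 1310596·p = 47450·(-26921) − 8052·(-158273) = -2987254, so p = -1493627/655298.
Then q = ((-158273) − 8052·(-1493627/655298))/47450 = -1932335/655298.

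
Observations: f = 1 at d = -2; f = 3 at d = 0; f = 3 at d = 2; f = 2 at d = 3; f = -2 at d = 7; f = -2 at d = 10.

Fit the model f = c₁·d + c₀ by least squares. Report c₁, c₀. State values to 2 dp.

Compute the Gram sums: Σd·d = 166, Σd = 20, Σ1 = 6.
And Σd·f = -24, Σf = 5.
det = 166·6 − 20² = 596.
c₁ = ((-24)·6 − 20·5)/596 = -61/149; c₀ = (166·5 − 20·(-24))/596 = 655/298.

c₁ = -0.41, c₀ = 2.20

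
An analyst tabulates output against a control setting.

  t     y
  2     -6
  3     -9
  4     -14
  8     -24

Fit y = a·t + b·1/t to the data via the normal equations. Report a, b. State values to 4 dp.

a = -3.0609, b = -0.5835

With design matrix A, AᵀA = [[93, 4]; [4, 253/576]] and Aᵀy = [-287, -25/2]ᵀ.
Eliminating b: (253/576)·(row 1) − 4·(row 2) gives (4771/192)·a = (253/576)·(-287) − 4·(-25/2) = -43811/576, so a = -43811/14313.
Then b = ((-25/2) − 4·(-43811/14313))/(253/576) = -2784/4771.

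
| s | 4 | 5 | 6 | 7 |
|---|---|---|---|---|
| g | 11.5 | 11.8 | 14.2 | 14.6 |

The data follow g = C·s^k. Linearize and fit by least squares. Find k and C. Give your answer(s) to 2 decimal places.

Taking logs, ln g = k·ln s + ln C, so regress ln g on ln s.
XᵀX = [[11.5091, 6.7334]; [6.7334, 4]], rhs = [17.3291, 10.2447]ᵀ  (here Σln s = 6.7334, Σ(ln s)² = 11.5091, Σln g = 10.2447, Σln s·ln g = 17.3291).
Slope k = (n·Σln s·ln g − Σln s·Σln g)/(n·Σ(ln s)² − (Σln s)²) = (4·17.3291 − 6.7334·10.2447)/0.6976 = 0.47952; ln C = (Σln g − k·Σln s)/n = 1.75398, so C = exp(1.75398) = 5.77756.

k = 0.48, C = 5.78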